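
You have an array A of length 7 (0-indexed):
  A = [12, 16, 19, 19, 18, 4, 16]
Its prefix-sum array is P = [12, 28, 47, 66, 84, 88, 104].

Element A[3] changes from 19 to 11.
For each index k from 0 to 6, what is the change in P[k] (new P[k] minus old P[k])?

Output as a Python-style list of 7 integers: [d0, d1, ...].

Element change: A[3] 19 -> 11, delta = -8
For k < 3: P[k] unchanged, delta_P[k] = 0
For k >= 3: P[k] shifts by exactly -8
Delta array: [0, 0, 0, -8, -8, -8, -8]

Answer: [0, 0, 0, -8, -8, -8, -8]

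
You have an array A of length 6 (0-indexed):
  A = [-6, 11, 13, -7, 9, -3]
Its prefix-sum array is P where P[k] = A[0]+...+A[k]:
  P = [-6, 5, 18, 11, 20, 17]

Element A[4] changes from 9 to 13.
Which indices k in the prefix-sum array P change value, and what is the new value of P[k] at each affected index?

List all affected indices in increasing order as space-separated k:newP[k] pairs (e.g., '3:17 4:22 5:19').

Answer: 4:24 5:21

Derivation:
P[k] = A[0] + ... + A[k]
P[k] includes A[4] iff k >= 4
Affected indices: 4, 5, ..., 5; delta = 4
  P[4]: 20 + 4 = 24
  P[5]: 17 + 4 = 21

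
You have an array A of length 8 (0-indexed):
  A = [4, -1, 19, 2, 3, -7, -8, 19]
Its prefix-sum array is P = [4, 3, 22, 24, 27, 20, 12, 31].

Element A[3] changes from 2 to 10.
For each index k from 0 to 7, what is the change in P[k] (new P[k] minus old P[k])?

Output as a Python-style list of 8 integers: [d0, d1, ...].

Answer: [0, 0, 0, 8, 8, 8, 8, 8]

Derivation:
Element change: A[3] 2 -> 10, delta = 8
For k < 3: P[k] unchanged, delta_P[k] = 0
For k >= 3: P[k] shifts by exactly 8
Delta array: [0, 0, 0, 8, 8, 8, 8, 8]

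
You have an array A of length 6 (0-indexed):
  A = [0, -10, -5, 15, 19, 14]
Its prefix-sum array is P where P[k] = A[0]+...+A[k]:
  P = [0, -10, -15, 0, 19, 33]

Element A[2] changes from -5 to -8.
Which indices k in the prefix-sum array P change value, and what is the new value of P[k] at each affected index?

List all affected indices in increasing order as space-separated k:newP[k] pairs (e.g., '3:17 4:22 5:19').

Answer: 2:-18 3:-3 4:16 5:30

Derivation:
P[k] = A[0] + ... + A[k]
P[k] includes A[2] iff k >= 2
Affected indices: 2, 3, ..., 5; delta = -3
  P[2]: -15 + -3 = -18
  P[3]: 0 + -3 = -3
  P[4]: 19 + -3 = 16
  P[5]: 33 + -3 = 30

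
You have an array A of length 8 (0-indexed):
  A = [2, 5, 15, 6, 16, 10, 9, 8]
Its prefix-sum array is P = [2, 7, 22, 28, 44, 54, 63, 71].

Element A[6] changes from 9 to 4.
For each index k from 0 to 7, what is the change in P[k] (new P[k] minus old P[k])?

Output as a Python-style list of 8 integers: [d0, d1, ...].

Answer: [0, 0, 0, 0, 0, 0, -5, -5]

Derivation:
Element change: A[6] 9 -> 4, delta = -5
For k < 6: P[k] unchanged, delta_P[k] = 0
For k >= 6: P[k] shifts by exactly -5
Delta array: [0, 0, 0, 0, 0, 0, -5, -5]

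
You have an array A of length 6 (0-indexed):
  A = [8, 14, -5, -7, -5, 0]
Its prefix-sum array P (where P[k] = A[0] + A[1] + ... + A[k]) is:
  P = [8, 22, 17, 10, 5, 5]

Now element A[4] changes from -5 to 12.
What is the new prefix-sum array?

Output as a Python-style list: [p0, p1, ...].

Change: A[4] -5 -> 12, delta = 17
P[k] for k < 4: unchanged (A[4] not included)
P[k] for k >= 4: shift by delta = 17
  P[0] = 8 + 0 = 8
  P[1] = 22 + 0 = 22
  P[2] = 17 + 0 = 17
  P[3] = 10 + 0 = 10
  P[4] = 5 + 17 = 22
  P[5] = 5 + 17 = 22

Answer: [8, 22, 17, 10, 22, 22]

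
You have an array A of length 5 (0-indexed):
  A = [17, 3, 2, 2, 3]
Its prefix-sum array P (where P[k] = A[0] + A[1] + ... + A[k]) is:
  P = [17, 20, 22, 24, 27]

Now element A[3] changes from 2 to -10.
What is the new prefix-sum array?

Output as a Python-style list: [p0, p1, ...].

Change: A[3] 2 -> -10, delta = -12
P[k] for k < 3: unchanged (A[3] not included)
P[k] for k >= 3: shift by delta = -12
  P[0] = 17 + 0 = 17
  P[1] = 20 + 0 = 20
  P[2] = 22 + 0 = 22
  P[3] = 24 + -12 = 12
  P[4] = 27 + -12 = 15

Answer: [17, 20, 22, 12, 15]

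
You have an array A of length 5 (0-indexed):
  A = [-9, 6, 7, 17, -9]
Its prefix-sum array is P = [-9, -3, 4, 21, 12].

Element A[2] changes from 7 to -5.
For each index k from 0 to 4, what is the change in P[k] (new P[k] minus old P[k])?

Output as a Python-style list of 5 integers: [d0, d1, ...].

Element change: A[2] 7 -> -5, delta = -12
For k < 2: P[k] unchanged, delta_P[k] = 0
For k >= 2: P[k] shifts by exactly -12
Delta array: [0, 0, -12, -12, -12]

Answer: [0, 0, -12, -12, -12]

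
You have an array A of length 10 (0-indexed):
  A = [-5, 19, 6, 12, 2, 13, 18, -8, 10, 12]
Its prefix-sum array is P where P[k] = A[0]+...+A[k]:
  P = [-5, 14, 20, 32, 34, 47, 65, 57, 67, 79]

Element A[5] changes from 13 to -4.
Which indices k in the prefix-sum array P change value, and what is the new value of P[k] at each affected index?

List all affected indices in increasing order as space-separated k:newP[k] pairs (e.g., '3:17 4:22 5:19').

Answer: 5:30 6:48 7:40 8:50 9:62

Derivation:
P[k] = A[0] + ... + A[k]
P[k] includes A[5] iff k >= 5
Affected indices: 5, 6, ..., 9; delta = -17
  P[5]: 47 + -17 = 30
  P[6]: 65 + -17 = 48
  P[7]: 57 + -17 = 40
  P[8]: 67 + -17 = 50
  P[9]: 79 + -17 = 62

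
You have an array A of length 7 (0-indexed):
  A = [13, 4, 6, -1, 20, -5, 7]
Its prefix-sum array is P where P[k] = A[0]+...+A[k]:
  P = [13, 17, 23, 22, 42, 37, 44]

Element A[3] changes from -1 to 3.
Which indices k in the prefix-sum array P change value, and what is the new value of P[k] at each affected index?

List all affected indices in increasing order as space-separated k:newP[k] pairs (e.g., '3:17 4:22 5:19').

P[k] = A[0] + ... + A[k]
P[k] includes A[3] iff k >= 3
Affected indices: 3, 4, ..., 6; delta = 4
  P[3]: 22 + 4 = 26
  P[4]: 42 + 4 = 46
  P[5]: 37 + 4 = 41
  P[6]: 44 + 4 = 48

Answer: 3:26 4:46 5:41 6:48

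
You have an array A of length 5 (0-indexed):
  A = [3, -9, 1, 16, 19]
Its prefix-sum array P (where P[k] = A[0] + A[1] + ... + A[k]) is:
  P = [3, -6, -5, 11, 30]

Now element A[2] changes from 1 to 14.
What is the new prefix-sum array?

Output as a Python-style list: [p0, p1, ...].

Change: A[2] 1 -> 14, delta = 13
P[k] for k < 2: unchanged (A[2] not included)
P[k] for k >= 2: shift by delta = 13
  P[0] = 3 + 0 = 3
  P[1] = -6 + 0 = -6
  P[2] = -5 + 13 = 8
  P[3] = 11 + 13 = 24
  P[4] = 30 + 13 = 43

Answer: [3, -6, 8, 24, 43]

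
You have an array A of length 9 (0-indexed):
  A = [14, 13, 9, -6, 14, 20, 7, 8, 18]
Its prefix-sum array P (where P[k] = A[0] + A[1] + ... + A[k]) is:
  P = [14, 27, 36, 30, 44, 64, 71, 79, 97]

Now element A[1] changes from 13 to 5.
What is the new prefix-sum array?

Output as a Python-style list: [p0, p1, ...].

Answer: [14, 19, 28, 22, 36, 56, 63, 71, 89]

Derivation:
Change: A[1] 13 -> 5, delta = -8
P[k] for k < 1: unchanged (A[1] not included)
P[k] for k >= 1: shift by delta = -8
  P[0] = 14 + 0 = 14
  P[1] = 27 + -8 = 19
  P[2] = 36 + -8 = 28
  P[3] = 30 + -8 = 22
  P[4] = 44 + -8 = 36
  P[5] = 64 + -8 = 56
  P[6] = 71 + -8 = 63
  P[7] = 79 + -8 = 71
  P[8] = 97 + -8 = 89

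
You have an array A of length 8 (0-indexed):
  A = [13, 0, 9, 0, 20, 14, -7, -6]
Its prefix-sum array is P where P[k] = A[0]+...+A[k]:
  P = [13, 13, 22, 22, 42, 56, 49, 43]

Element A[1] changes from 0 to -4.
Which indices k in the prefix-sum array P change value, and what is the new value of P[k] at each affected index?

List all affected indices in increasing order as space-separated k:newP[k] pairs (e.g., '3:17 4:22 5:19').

P[k] = A[0] + ... + A[k]
P[k] includes A[1] iff k >= 1
Affected indices: 1, 2, ..., 7; delta = -4
  P[1]: 13 + -4 = 9
  P[2]: 22 + -4 = 18
  P[3]: 22 + -4 = 18
  P[4]: 42 + -4 = 38
  P[5]: 56 + -4 = 52
  P[6]: 49 + -4 = 45
  P[7]: 43 + -4 = 39

Answer: 1:9 2:18 3:18 4:38 5:52 6:45 7:39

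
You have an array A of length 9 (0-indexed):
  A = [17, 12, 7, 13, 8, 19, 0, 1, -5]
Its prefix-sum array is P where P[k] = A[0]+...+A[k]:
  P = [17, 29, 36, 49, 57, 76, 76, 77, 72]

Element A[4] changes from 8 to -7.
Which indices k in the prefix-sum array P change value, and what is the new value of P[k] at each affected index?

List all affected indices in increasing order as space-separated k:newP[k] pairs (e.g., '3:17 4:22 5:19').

Answer: 4:42 5:61 6:61 7:62 8:57

Derivation:
P[k] = A[0] + ... + A[k]
P[k] includes A[4] iff k >= 4
Affected indices: 4, 5, ..., 8; delta = -15
  P[4]: 57 + -15 = 42
  P[5]: 76 + -15 = 61
  P[6]: 76 + -15 = 61
  P[7]: 77 + -15 = 62
  P[8]: 72 + -15 = 57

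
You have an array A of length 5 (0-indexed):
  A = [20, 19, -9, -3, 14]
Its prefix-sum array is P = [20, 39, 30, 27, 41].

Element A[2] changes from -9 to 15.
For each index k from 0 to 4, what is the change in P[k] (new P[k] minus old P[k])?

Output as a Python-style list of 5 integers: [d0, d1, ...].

Answer: [0, 0, 24, 24, 24]

Derivation:
Element change: A[2] -9 -> 15, delta = 24
For k < 2: P[k] unchanged, delta_P[k] = 0
For k >= 2: P[k] shifts by exactly 24
Delta array: [0, 0, 24, 24, 24]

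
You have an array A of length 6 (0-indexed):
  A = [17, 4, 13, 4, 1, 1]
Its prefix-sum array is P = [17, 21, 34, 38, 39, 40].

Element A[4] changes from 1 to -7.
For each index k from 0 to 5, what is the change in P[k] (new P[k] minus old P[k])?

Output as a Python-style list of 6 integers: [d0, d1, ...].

Answer: [0, 0, 0, 0, -8, -8]

Derivation:
Element change: A[4] 1 -> -7, delta = -8
For k < 4: P[k] unchanged, delta_P[k] = 0
For k >= 4: P[k] shifts by exactly -8
Delta array: [0, 0, 0, 0, -8, -8]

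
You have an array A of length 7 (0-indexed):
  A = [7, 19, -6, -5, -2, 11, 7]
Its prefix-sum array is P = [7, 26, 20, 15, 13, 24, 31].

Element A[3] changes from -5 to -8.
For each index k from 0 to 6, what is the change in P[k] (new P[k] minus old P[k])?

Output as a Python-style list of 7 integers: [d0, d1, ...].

Element change: A[3] -5 -> -8, delta = -3
For k < 3: P[k] unchanged, delta_P[k] = 0
For k >= 3: P[k] shifts by exactly -3
Delta array: [0, 0, 0, -3, -3, -3, -3]

Answer: [0, 0, 0, -3, -3, -3, -3]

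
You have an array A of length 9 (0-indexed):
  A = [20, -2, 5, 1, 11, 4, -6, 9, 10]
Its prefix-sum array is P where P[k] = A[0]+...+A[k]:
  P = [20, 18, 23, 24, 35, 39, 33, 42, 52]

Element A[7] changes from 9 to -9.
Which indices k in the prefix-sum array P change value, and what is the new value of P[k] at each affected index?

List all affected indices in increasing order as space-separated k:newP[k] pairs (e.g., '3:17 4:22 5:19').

Answer: 7:24 8:34

Derivation:
P[k] = A[0] + ... + A[k]
P[k] includes A[7] iff k >= 7
Affected indices: 7, 8, ..., 8; delta = -18
  P[7]: 42 + -18 = 24
  P[8]: 52 + -18 = 34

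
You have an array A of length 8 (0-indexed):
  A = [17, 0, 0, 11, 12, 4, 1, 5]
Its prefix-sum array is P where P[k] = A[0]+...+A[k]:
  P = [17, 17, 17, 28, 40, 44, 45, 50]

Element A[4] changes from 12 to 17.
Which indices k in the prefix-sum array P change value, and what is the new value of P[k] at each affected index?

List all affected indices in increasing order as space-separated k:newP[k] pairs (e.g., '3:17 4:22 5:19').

Answer: 4:45 5:49 6:50 7:55

Derivation:
P[k] = A[0] + ... + A[k]
P[k] includes A[4] iff k >= 4
Affected indices: 4, 5, ..., 7; delta = 5
  P[4]: 40 + 5 = 45
  P[5]: 44 + 5 = 49
  P[6]: 45 + 5 = 50
  P[7]: 50 + 5 = 55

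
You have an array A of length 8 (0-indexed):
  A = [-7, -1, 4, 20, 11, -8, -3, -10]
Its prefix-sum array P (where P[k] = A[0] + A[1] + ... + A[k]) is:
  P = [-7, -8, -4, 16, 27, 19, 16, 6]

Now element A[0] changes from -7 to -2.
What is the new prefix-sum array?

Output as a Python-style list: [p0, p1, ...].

Change: A[0] -7 -> -2, delta = 5
P[k] for k < 0: unchanged (A[0] not included)
P[k] for k >= 0: shift by delta = 5
  P[0] = -7 + 5 = -2
  P[1] = -8 + 5 = -3
  P[2] = -4 + 5 = 1
  P[3] = 16 + 5 = 21
  P[4] = 27 + 5 = 32
  P[5] = 19 + 5 = 24
  P[6] = 16 + 5 = 21
  P[7] = 6 + 5 = 11

Answer: [-2, -3, 1, 21, 32, 24, 21, 11]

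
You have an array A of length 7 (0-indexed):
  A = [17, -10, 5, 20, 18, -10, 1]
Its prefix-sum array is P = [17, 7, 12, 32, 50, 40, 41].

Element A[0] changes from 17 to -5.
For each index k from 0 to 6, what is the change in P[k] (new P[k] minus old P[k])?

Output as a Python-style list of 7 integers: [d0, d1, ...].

Answer: [-22, -22, -22, -22, -22, -22, -22]

Derivation:
Element change: A[0] 17 -> -5, delta = -22
For k < 0: P[k] unchanged, delta_P[k] = 0
For k >= 0: P[k] shifts by exactly -22
Delta array: [-22, -22, -22, -22, -22, -22, -22]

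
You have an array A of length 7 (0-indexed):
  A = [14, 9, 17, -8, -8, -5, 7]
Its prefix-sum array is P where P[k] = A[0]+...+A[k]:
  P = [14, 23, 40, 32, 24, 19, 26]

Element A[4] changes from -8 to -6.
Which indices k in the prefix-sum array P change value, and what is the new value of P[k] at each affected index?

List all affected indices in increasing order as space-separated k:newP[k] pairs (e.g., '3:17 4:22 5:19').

Answer: 4:26 5:21 6:28

Derivation:
P[k] = A[0] + ... + A[k]
P[k] includes A[4] iff k >= 4
Affected indices: 4, 5, ..., 6; delta = 2
  P[4]: 24 + 2 = 26
  P[5]: 19 + 2 = 21
  P[6]: 26 + 2 = 28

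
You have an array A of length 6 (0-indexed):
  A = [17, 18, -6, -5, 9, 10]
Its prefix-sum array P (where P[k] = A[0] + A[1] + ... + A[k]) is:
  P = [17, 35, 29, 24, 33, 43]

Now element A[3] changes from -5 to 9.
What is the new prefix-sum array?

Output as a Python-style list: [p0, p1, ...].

Change: A[3] -5 -> 9, delta = 14
P[k] for k < 3: unchanged (A[3] not included)
P[k] for k >= 3: shift by delta = 14
  P[0] = 17 + 0 = 17
  P[1] = 35 + 0 = 35
  P[2] = 29 + 0 = 29
  P[3] = 24 + 14 = 38
  P[4] = 33 + 14 = 47
  P[5] = 43 + 14 = 57

Answer: [17, 35, 29, 38, 47, 57]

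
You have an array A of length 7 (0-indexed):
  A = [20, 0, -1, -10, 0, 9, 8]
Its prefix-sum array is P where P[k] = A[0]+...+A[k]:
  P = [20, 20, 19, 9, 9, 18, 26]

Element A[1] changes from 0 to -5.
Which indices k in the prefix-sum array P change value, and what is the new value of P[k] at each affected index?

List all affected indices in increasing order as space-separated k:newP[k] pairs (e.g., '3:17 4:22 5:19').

P[k] = A[0] + ... + A[k]
P[k] includes A[1] iff k >= 1
Affected indices: 1, 2, ..., 6; delta = -5
  P[1]: 20 + -5 = 15
  P[2]: 19 + -5 = 14
  P[3]: 9 + -5 = 4
  P[4]: 9 + -5 = 4
  P[5]: 18 + -5 = 13
  P[6]: 26 + -5 = 21

Answer: 1:15 2:14 3:4 4:4 5:13 6:21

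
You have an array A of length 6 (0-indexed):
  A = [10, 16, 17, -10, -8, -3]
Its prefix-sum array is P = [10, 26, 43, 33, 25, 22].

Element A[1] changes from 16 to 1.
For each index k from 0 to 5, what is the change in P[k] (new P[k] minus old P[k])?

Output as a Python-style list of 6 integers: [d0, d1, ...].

Element change: A[1] 16 -> 1, delta = -15
For k < 1: P[k] unchanged, delta_P[k] = 0
For k >= 1: P[k] shifts by exactly -15
Delta array: [0, -15, -15, -15, -15, -15]

Answer: [0, -15, -15, -15, -15, -15]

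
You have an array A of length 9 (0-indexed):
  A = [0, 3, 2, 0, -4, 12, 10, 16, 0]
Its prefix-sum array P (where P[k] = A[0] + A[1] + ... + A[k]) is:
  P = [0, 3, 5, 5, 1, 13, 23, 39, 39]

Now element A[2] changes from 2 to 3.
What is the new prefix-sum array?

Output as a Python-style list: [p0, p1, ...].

Change: A[2] 2 -> 3, delta = 1
P[k] for k < 2: unchanged (A[2] not included)
P[k] for k >= 2: shift by delta = 1
  P[0] = 0 + 0 = 0
  P[1] = 3 + 0 = 3
  P[2] = 5 + 1 = 6
  P[3] = 5 + 1 = 6
  P[4] = 1 + 1 = 2
  P[5] = 13 + 1 = 14
  P[6] = 23 + 1 = 24
  P[7] = 39 + 1 = 40
  P[8] = 39 + 1 = 40

Answer: [0, 3, 6, 6, 2, 14, 24, 40, 40]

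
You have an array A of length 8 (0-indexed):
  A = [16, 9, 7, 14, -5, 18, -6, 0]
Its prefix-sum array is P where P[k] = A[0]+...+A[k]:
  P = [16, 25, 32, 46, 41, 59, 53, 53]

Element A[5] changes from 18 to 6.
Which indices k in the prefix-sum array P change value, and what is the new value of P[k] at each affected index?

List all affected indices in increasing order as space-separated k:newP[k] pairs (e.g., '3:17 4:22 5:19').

P[k] = A[0] + ... + A[k]
P[k] includes A[5] iff k >= 5
Affected indices: 5, 6, ..., 7; delta = -12
  P[5]: 59 + -12 = 47
  P[6]: 53 + -12 = 41
  P[7]: 53 + -12 = 41

Answer: 5:47 6:41 7:41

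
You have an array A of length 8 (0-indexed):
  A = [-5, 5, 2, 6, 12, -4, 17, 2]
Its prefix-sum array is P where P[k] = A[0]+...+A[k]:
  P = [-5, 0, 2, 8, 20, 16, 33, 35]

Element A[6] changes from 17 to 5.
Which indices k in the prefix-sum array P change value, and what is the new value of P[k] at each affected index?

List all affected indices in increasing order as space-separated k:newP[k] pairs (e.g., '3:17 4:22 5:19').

Answer: 6:21 7:23

Derivation:
P[k] = A[0] + ... + A[k]
P[k] includes A[6] iff k >= 6
Affected indices: 6, 7, ..., 7; delta = -12
  P[6]: 33 + -12 = 21
  P[7]: 35 + -12 = 23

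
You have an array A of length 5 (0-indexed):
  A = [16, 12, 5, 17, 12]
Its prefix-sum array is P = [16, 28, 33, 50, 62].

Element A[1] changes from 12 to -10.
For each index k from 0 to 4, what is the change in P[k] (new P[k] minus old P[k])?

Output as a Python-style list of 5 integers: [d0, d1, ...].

Answer: [0, -22, -22, -22, -22]

Derivation:
Element change: A[1] 12 -> -10, delta = -22
For k < 1: P[k] unchanged, delta_P[k] = 0
For k >= 1: P[k] shifts by exactly -22
Delta array: [0, -22, -22, -22, -22]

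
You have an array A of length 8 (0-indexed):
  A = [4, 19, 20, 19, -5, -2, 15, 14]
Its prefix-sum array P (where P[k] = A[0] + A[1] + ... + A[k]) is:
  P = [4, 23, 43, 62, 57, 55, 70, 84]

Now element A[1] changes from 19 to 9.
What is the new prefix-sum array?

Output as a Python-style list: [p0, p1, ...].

Answer: [4, 13, 33, 52, 47, 45, 60, 74]

Derivation:
Change: A[1] 19 -> 9, delta = -10
P[k] for k < 1: unchanged (A[1] not included)
P[k] for k >= 1: shift by delta = -10
  P[0] = 4 + 0 = 4
  P[1] = 23 + -10 = 13
  P[2] = 43 + -10 = 33
  P[3] = 62 + -10 = 52
  P[4] = 57 + -10 = 47
  P[5] = 55 + -10 = 45
  P[6] = 70 + -10 = 60
  P[7] = 84 + -10 = 74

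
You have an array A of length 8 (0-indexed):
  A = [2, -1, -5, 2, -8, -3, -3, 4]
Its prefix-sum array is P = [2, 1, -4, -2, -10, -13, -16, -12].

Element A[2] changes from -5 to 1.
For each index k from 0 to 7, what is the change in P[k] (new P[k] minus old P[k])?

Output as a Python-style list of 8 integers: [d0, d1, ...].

Element change: A[2] -5 -> 1, delta = 6
For k < 2: P[k] unchanged, delta_P[k] = 0
For k >= 2: P[k] shifts by exactly 6
Delta array: [0, 0, 6, 6, 6, 6, 6, 6]

Answer: [0, 0, 6, 6, 6, 6, 6, 6]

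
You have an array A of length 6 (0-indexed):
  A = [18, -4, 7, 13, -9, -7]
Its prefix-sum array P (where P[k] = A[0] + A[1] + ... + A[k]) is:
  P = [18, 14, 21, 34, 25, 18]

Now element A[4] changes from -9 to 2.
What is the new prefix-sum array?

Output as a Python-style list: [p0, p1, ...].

Change: A[4] -9 -> 2, delta = 11
P[k] for k < 4: unchanged (A[4] not included)
P[k] for k >= 4: shift by delta = 11
  P[0] = 18 + 0 = 18
  P[1] = 14 + 0 = 14
  P[2] = 21 + 0 = 21
  P[3] = 34 + 0 = 34
  P[4] = 25 + 11 = 36
  P[5] = 18 + 11 = 29

Answer: [18, 14, 21, 34, 36, 29]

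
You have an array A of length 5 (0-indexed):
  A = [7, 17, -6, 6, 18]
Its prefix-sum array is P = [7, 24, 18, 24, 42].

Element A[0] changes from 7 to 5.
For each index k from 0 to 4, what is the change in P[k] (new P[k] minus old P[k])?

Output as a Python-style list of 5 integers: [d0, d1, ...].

Element change: A[0] 7 -> 5, delta = -2
For k < 0: P[k] unchanged, delta_P[k] = 0
For k >= 0: P[k] shifts by exactly -2
Delta array: [-2, -2, -2, -2, -2]

Answer: [-2, -2, -2, -2, -2]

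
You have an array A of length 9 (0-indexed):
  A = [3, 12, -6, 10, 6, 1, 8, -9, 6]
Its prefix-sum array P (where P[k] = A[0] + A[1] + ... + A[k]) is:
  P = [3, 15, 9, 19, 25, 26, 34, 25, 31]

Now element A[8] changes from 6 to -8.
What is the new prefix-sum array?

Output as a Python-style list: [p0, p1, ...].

Change: A[8] 6 -> -8, delta = -14
P[k] for k < 8: unchanged (A[8] not included)
P[k] for k >= 8: shift by delta = -14
  P[0] = 3 + 0 = 3
  P[1] = 15 + 0 = 15
  P[2] = 9 + 0 = 9
  P[3] = 19 + 0 = 19
  P[4] = 25 + 0 = 25
  P[5] = 26 + 0 = 26
  P[6] = 34 + 0 = 34
  P[7] = 25 + 0 = 25
  P[8] = 31 + -14 = 17

Answer: [3, 15, 9, 19, 25, 26, 34, 25, 17]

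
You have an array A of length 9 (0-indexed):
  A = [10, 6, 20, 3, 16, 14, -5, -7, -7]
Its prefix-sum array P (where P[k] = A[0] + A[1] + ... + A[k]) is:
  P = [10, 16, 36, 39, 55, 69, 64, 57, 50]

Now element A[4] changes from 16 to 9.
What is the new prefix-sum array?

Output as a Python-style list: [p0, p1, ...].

Change: A[4] 16 -> 9, delta = -7
P[k] for k < 4: unchanged (A[4] not included)
P[k] for k >= 4: shift by delta = -7
  P[0] = 10 + 0 = 10
  P[1] = 16 + 0 = 16
  P[2] = 36 + 0 = 36
  P[3] = 39 + 0 = 39
  P[4] = 55 + -7 = 48
  P[5] = 69 + -7 = 62
  P[6] = 64 + -7 = 57
  P[7] = 57 + -7 = 50
  P[8] = 50 + -7 = 43

Answer: [10, 16, 36, 39, 48, 62, 57, 50, 43]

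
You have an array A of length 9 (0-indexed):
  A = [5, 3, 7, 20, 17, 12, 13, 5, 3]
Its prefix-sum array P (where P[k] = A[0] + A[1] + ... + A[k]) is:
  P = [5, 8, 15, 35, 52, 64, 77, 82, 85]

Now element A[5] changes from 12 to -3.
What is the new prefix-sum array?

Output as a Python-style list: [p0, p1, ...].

Change: A[5] 12 -> -3, delta = -15
P[k] for k < 5: unchanged (A[5] not included)
P[k] for k >= 5: shift by delta = -15
  P[0] = 5 + 0 = 5
  P[1] = 8 + 0 = 8
  P[2] = 15 + 0 = 15
  P[3] = 35 + 0 = 35
  P[4] = 52 + 0 = 52
  P[5] = 64 + -15 = 49
  P[6] = 77 + -15 = 62
  P[7] = 82 + -15 = 67
  P[8] = 85 + -15 = 70

Answer: [5, 8, 15, 35, 52, 49, 62, 67, 70]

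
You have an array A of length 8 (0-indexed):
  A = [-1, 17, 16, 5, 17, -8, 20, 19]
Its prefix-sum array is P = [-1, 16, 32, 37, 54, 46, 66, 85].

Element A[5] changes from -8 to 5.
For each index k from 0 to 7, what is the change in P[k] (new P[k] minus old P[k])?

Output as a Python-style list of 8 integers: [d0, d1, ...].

Answer: [0, 0, 0, 0, 0, 13, 13, 13]

Derivation:
Element change: A[5] -8 -> 5, delta = 13
For k < 5: P[k] unchanged, delta_P[k] = 0
For k >= 5: P[k] shifts by exactly 13
Delta array: [0, 0, 0, 0, 0, 13, 13, 13]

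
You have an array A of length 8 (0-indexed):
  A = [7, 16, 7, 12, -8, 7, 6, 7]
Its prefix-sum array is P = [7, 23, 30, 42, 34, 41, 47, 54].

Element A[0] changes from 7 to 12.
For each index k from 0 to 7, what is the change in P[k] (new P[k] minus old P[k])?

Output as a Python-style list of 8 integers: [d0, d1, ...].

Element change: A[0] 7 -> 12, delta = 5
For k < 0: P[k] unchanged, delta_P[k] = 0
For k >= 0: P[k] shifts by exactly 5
Delta array: [5, 5, 5, 5, 5, 5, 5, 5]

Answer: [5, 5, 5, 5, 5, 5, 5, 5]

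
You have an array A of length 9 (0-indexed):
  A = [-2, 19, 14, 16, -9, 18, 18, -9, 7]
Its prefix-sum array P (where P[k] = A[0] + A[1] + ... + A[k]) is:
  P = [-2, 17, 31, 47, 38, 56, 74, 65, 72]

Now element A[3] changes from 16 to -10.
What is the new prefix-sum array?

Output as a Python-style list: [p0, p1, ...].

Answer: [-2, 17, 31, 21, 12, 30, 48, 39, 46]

Derivation:
Change: A[3] 16 -> -10, delta = -26
P[k] for k < 3: unchanged (A[3] not included)
P[k] for k >= 3: shift by delta = -26
  P[0] = -2 + 0 = -2
  P[1] = 17 + 0 = 17
  P[2] = 31 + 0 = 31
  P[3] = 47 + -26 = 21
  P[4] = 38 + -26 = 12
  P[5] = 56 + -26 = 30
  P[6] = 74 + -26 = 48
  P[7] = 65 + -26 = 39
  P[8] = 72 + -26 = 46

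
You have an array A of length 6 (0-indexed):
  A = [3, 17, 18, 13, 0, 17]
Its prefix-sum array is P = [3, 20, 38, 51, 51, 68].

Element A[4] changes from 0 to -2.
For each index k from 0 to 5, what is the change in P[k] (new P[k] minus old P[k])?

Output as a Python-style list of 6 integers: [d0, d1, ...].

Answer: [0, 0, 0, 0, -2, -2]

Derivation:
Element change: A[4] 0 -> -2, delta = -2
For k < 4: P[k] unchanged, delta_P[k] = 0
For k >= 4: P[k] shifts by exactly -2
Delta array: [0, 0, 0, 0, -2, -2]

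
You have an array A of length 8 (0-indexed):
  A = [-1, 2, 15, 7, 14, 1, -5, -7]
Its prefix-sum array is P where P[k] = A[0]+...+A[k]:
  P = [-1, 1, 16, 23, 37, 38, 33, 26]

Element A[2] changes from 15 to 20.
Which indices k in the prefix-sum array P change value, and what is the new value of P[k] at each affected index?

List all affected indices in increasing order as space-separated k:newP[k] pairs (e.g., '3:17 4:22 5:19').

P[k] = A[0] + ... + A[k]
P[k] includes A[2] iff k >= 2
Affected indices: 2, 3, ..., 7; delta = 5
  P[2]: 16 + 5 = 21
  P[3]: 23 + 5 = 28
  P[4]: 37 + 5 = 42
  P[5]: 38 + 5 = 43
  P[6]: 33 + 5 = 38
  P[7]: 26 + 5 = 31

Answer: 2:21 3:28 4:42 5:43 6:38 7:31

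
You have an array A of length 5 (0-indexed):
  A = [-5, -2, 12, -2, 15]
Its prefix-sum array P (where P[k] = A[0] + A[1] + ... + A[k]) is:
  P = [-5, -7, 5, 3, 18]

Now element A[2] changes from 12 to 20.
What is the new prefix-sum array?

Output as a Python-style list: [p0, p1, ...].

Answer: [-5, -7, 13, 11, 26]

Derivation:
Change: A[2] 12 -> 20, delta = 8
P[k] for k < 2: unchanged (A[2] not included)
P[k] for k >= 2: shift by delta = 8
  P[0] = -5 + 0 = -5
  P[1] = -7 + 0 = -7
  P[2] = 5 + 8 = 13
  P[3] = 3 + 8 = 11
  P[4] = 18 + 8 = 26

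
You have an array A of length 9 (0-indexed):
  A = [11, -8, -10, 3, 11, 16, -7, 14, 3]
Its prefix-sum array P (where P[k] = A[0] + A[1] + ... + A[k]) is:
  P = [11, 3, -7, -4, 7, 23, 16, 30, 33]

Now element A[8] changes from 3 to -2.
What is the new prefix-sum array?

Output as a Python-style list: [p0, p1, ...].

Answer: [11, 3, -7, -4, 7, 23, 16, 30, 28]

Derivation:
Change: A[8] 3 -> -2, delta = -5
P[k] for k < 8: unchanged (A[8] not included)
P[k] for k >= 8: shift by delta = -5
  P[0] = 11 + 0 = 11
  P[1] = 3 + 0 = 3
  P[2] = -7 + 0 = -7
  P[3] = -4 + 0 = -4
  P[4] = 7 + 0 = 7
  P[5] = 23 + 0 = 23
  P[6] = 16 + 0 = 16
  P[7] = 30 + 0 = 30
  P[8] = 33 + -5 = 28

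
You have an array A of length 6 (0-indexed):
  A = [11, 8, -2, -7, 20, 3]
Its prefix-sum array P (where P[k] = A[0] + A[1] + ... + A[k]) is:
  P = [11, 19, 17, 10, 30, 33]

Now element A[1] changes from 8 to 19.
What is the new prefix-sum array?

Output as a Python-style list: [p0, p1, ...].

Change: A[1] 8 -> 19, delta = 11
P[k] for k < 1: unchanged (A[1] not included)
P[k] for k >= 1: shift by delta = 11
  P[0] = 11 + 0 = 11
  P[1] = 19 + 11 = 30
  P[2] = 17 + 11 = 28
  P[3] = 10 + 11 = 21
  P[4] = 30 + 11 = 41
  P[5] = 33 + 11 = 44

Answer: [11, 30, 28, 21, 41, 44]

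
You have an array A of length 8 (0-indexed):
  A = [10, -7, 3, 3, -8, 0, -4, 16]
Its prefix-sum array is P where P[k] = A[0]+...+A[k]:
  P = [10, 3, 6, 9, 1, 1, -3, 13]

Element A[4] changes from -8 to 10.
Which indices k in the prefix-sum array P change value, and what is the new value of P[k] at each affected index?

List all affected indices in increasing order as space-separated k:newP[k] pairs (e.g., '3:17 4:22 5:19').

P[k] = A[0] + ... + A[k]
P[k] includes A[4] iff k >= 4
Affected indices: 4, 5, ..., 7; delta = 18
  P[4]: 1 + 18 = 19
  P[5]: 1 + 18 = 19
  P[6]: -3 + 18 = 15
  P[7]: 13 + 18 = 31

Answer: 4:19 5:19 6:15 7:31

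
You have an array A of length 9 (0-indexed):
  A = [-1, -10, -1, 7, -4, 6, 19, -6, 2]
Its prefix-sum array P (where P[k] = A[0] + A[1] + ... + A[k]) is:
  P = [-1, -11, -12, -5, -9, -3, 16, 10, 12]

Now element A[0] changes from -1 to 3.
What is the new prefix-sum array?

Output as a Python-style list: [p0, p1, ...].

Answer: [3, -7, -8, -1, -5, 1, 20, 14, 16]

Derivation:
Change: A[0] -1 -> 3, delta = 4
P[k] for k < 0: unchanged (A[0] not included)
P[k] for k >= 0: shift by delta = 4
  P[0] = -1 + 4 = 3
  P[1] = -11 + 4 = -7
  P[2] = -12 + 4 = -8
  P[3] = -5 + 4 = -1
  P[4] = -9 + 4 = -5
  P[5] = -3 + 4 = 1
  P[6] = 16 + 4 = 20
  P[7] = 10 + 4 = 14
  P[8] = 12 + 4 = 16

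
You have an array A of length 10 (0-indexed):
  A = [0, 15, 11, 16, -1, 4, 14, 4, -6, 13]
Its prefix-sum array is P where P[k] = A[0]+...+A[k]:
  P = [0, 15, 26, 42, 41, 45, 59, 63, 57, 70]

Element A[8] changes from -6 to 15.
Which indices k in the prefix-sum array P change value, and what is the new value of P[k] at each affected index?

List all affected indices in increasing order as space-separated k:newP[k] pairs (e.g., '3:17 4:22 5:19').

P[k] = A[0] + ... + A[k]
P[k] includes A[8] iff k >= 8
Affected indices: 8, 9, ..., 9; delta = 21
  P[8]: 57 + 21 = 78
  P[9]: 70 + 21 = 91

Answer: 8:78 9:91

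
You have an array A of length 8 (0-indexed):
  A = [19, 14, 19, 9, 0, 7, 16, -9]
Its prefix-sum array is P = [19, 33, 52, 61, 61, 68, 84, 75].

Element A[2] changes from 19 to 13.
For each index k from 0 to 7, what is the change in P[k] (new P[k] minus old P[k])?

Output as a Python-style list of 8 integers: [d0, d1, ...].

Answer: [0, 0, -6, -6, -6, -6, -6, -6]

Derivation:
Element change: A[2] 19 -> 13, delta = -6
For k < 2: P[k] unchanged, delta_P[k] = 0
For k >= 2: P[k] shifts by exactly -6
Delta array: [0, 0, -6, -6, -6, -6, -6, -6]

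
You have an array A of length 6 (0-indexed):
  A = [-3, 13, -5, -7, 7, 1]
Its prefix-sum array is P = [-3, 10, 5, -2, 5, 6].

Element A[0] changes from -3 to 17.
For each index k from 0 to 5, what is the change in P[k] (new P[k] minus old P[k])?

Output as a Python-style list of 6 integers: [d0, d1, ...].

Answer: [20, 20, 20, 20, 20, 20]

Derivation:
Element change: A[0] -3 -> 17, delta = 20
For k < 0: P[k] unchanged, delta_P[k] = 0
For k >= 0: P[k] shifts by exactly 20
Delta array: [20, 20, 20, 20, 20, 20]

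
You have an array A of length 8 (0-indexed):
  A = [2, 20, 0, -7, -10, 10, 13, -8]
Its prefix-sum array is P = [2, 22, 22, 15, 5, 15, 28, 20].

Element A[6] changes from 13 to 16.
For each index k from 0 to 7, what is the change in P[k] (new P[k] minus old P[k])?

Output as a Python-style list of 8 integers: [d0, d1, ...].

Element change: A[6] 13 -> 16, delta = 3
For k < 6: P[k] unchanged, delta_P[k] = 0
For k >= 6: P[k] shifts by exactly 3
Delta array: [0, 0, 0, 0, 0, 0, 3, 3]

Answer: [0, 0, 0, 0, 0, 0, 3, 3]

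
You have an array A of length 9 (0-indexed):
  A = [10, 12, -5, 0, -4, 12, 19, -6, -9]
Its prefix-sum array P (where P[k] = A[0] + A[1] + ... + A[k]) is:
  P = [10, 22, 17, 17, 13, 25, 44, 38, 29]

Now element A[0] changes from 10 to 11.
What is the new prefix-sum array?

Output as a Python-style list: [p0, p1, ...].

Answer: [11, 23, 18, 18, 14, 26, 45, 39, 30]

Derivation:
Change: A[0] 10 -> 11, delta = 1
P[k] for k < 0: unchanged (A[0] not included)
P[k] for k >= 0: shift by delta = 1
  P[0] = 10 + 1 = 11
  P[1] = 22 + 1 = 23
  P[2] = 17 + 1 = 18
  P[3] = 17 + 1 = 18
  P[4] = 13 + 1 = 14
  P[5] = 25 + 1 = 26
  P[6] = 44 + 1 = 45
  P[7] = 38 + 1 = 39
  P[8] = 29 + 1 = 30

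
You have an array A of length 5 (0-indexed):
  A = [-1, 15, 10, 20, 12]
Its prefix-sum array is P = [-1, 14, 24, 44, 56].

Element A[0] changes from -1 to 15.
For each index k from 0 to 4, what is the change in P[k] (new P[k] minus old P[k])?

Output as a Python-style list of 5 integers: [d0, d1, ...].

Answer: [16, 16, 16, 16, 16]

Derivation:
Element change: A[0] -1 -> 15, delta = 16
For k < 0: P[k] unchanged, delta_P[k] = 0
For k >= 0: P[k] shifts by exactly 16
Delta array: [16, 16, 16, 16, 16]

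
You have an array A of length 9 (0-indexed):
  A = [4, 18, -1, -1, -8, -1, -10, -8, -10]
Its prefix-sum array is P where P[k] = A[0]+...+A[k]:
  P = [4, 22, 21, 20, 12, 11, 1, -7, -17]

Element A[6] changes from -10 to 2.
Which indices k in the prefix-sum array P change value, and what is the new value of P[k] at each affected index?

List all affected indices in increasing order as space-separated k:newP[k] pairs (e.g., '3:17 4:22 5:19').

P[k] = A[0] + ... + A[k]
P[k] includes A[6] iff k >= 6
Affected indices: 6, 7, ..., 8; delta = 12
  P[6]: 1 + 12 = 13
  P[7]: -7 + 12 = 5
  P[8]: -17 + 12 = -5

Answer: 6:13 7:5 8:-5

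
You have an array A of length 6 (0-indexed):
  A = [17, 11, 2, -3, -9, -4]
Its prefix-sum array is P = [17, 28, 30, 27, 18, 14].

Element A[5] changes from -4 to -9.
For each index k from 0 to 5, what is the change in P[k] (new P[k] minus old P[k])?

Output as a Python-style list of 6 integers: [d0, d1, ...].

Answer: [0, 0, 0, 0, 0, -5]

Derivation:
Element change: A[5] -4 -> -9, delta = -5
For k < 5: P[k] unchanged, delta_P[k] = 0
For k >= 5: P[k] shifts by exactly -5
Delta array: [0, 0, 0, 0, 0, -5]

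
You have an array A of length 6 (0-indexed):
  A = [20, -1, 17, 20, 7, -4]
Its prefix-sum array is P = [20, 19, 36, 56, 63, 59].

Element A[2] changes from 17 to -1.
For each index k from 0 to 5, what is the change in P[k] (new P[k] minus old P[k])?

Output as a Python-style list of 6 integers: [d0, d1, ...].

Answer: [0, 0, -18, -18, -18, -18]

Derivation:
Element change: A[2] 17 -> -1, delta = -18
For k < 2: P[k] unchanged, delta_P[k] = 0
For k >= 2: P[k] shifts by exactly -18
Delta array: [0, 0, -18, -18, -18, -18]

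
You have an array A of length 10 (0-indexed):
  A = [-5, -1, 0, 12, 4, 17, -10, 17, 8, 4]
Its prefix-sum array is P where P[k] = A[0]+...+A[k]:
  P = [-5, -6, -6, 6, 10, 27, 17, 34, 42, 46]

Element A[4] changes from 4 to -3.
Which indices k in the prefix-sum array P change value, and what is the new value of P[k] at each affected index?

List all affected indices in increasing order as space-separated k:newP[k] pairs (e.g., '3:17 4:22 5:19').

Answer: 4:3 5:20 6:10 7:27 8:35 9:39

Derivation:
P[k] = A[0] + ... + A[k]
P[k] includes A[4] iff k >= 4
Affected indices: 4, 5, ..., 9; delta = -7
  P[4]: 10 + -7 = 3
  P[5]: 27 + -7 = 20
  P[6]: 17 + -7 = 10
  P[7]: 34 + -7 = 27
  P[8]: 42 + -7 = 35
  P[9]: 46 + -7 = 39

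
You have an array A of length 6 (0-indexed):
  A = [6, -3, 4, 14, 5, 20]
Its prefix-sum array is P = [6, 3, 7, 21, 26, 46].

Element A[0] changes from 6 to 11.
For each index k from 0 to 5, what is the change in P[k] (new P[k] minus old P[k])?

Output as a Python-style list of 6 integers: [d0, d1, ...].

Element change: A[0] 6 -> 11, delta = 5
For k < 0: P[k] unchanged, delta_P[k] = 0
For k >= 0: P[k] shifts by exactly 5
Delta array: [5, 5, 5, 5, 5, 5]

Answer: [5, 5, 5, 5, 5, 5]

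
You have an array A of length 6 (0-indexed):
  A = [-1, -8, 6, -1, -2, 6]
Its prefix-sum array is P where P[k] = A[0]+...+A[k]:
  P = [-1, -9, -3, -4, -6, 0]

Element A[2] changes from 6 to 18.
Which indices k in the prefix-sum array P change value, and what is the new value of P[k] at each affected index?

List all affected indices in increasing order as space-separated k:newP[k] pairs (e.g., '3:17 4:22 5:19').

P[k] = A[0] + ... + A[k]
P[k] includes A[2] iff k >= 2
Affected indices: 2, 3, ..., 5; delta = 12
  P[2]: -3 + 12 = 9
  P[3]: -4 + 12 = 8
  P[4]: -6 + 12 = 6
  P[5]: 0 + 12 = 12

Answer: 2:9 3:8 4:6 5:12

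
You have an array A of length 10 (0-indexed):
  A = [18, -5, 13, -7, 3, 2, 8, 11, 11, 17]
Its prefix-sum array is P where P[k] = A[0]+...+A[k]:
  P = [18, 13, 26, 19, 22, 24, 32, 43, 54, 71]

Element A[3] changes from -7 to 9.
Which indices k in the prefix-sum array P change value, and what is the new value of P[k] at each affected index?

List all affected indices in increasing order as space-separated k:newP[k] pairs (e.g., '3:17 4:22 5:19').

Answer: 3:35 4:38 5:40 6:48 7:59 8:70 9:87

Derivation:
P[k] = A[0] + ... + A[k]
P[k] includes A[3] iff k >= 3
Affected indices: 3, 4, ..., 9; delta = 16
  P[3]: 19 + 16 = 35
  P[4]: 22 + 16 = 38
  P[5]: 24 + 16 = 40
  P[6]: 32 + 16 = 48
  P[7]: 43 + 16 = 59
  P[8]: 54 + 16 = 70
  P[9]: 71 + 16 = 87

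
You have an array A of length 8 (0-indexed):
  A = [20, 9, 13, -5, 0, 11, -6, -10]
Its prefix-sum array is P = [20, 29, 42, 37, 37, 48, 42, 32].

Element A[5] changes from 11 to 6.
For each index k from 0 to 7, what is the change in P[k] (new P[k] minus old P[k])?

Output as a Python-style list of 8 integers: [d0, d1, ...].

Answer: [0, 0, 0, 0, 0, -5, -5, -5]

Derivation:
Element change: A[5] 11 -> 6, delta = -5
For k < 5: P[k] unchanged, delta_P[k] = 0
For k >= 5: P[k] shifts by exactly -5
Delta array: [0, 0, 0, 0, 0, -5, -5, -5]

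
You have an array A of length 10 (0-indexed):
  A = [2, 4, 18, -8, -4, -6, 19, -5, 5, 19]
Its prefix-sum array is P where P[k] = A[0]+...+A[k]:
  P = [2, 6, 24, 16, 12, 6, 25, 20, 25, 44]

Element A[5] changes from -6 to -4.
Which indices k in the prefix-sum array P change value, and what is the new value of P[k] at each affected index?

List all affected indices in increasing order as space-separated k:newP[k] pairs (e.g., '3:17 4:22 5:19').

P[k] = A[0] + ... + A[k]
P[k] includes A[5] iff k >= 5
Affected indices: 5, 6, ..., 9; delta = 2
  P[5]: 6 + 2 = 8
  P[6]: 25 + 2 = 27
  P[7]: 20 + 2 = 22
  P[8]: 25 + 2 = 27
  P[9]: 44 + 2 = 46

Answer: 5:8 6:27 7:22 8:27 9:46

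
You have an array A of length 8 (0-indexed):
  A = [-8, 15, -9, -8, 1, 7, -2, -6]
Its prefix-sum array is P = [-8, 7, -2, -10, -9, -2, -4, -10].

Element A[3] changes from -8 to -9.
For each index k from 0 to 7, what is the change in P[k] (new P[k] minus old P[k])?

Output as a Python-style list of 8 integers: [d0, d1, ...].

Element change: A[3] -8 -> -9, delta = -1
For k < 3: P[k] unchanged, delta_P[k] = 0
For k >= 3: P[k] shifts by exactly -1
Delta array: [0, 0, 0, -1, -1, -1, -1, -1]

Answer: [0, 0, 0, -1, -1, -1, -1, -1]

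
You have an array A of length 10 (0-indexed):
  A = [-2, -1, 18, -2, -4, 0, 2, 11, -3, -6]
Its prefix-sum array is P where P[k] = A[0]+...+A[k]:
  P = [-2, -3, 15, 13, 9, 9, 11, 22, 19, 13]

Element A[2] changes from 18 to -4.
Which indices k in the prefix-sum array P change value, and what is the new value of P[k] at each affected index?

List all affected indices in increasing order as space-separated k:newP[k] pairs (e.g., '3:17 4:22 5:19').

Answer: 2:-7 3:-9 4:-13 5:-13 6:-11 7:0 8:-3 9:-9

Derivation:
P[k] = A[0] + ... + A[k]
P[k] includes A[2] iff k >= 2
Affected indices: 2, 3, ..., 9; delta = -22
  P[2]: 15 + -22 = -7
  P[3]: 13 + -22 = -9
  P[4]: 9 + -22 = -13
  P[5]: 9 + -22 = -13
  P[6]: 11 + -22 = -11
  P[7]: 22 + -22 = 0
  P[8]: 19 + -22 = -3
  P[9]: 13 + -22 = -9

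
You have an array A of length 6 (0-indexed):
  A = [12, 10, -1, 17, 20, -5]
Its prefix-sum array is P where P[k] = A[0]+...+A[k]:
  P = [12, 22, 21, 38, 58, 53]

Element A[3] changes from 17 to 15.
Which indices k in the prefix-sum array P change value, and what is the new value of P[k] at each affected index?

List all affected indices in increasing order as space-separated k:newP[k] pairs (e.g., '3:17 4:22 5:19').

P[k] = A[0] + ... + A[k]
P[k] includes A[3] iff k >= 3
Affected indices: 3, 4, ..., 5; delta = -2
  P[3]: 38 + -2 = 36
  P[4]: 58 + -2 = 56
  P[5]: 53 + -2 = 51

Answer: 3:36 4:56 5:51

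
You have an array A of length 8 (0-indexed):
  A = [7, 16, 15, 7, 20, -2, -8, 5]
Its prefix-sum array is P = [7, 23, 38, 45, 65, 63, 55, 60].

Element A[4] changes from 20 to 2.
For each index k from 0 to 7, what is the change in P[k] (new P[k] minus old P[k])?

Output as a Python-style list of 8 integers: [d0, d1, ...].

Element change: A[4] 20 -> 2, delta = -18
For k < 4: P[k] unchanged, delta_P[k] = 0
For k >= 4: P[k] shifts by exactly -18
Delta array: [0, 0, 0, 0, -18, -18, -18, -18]

Answer: [0, 0, 0, 0, -18, -18, -18, -18]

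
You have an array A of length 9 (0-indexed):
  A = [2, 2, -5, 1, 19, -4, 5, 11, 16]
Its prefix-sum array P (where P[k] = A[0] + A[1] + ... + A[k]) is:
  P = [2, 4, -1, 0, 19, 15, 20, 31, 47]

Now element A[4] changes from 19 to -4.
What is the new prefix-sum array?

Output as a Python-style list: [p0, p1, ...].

Change: A[4] 19 -> -4, delta = -23
P[k] for k < 4: unchanged (A[4] not included)
P[k] for k >= 4: shift by delta = -23
  P[0] = 2 + 0 = 2
  P[1] = 4 + 0 = 4
  P[2] = -1 + 0 = -1
  P[3] = 0 + 0 = 0
  P[4] = 19 + -23 = -4
  P[5] = 15 + -23 = -8
  P[6] = 20 + -23 = -3
  P[7] = 31 + -23 = 8
  P[8] = 47 + -23 = 24

Answer: [2, 4, -1, 0, -4, -8, -3, 8, 24]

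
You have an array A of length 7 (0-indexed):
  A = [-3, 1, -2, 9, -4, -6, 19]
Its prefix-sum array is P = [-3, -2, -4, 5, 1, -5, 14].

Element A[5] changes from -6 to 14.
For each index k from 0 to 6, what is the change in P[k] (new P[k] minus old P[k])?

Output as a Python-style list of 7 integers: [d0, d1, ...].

Element change: A[5] -6 -> 14, delta = 20
For k < 5: P[k] unchanged, delta_P[k] = 0
For k >= 5: P[k] shifts by exactly 20
Delta array: [0, 0, 0, 0, 0, 20, 20]

Answer: [0, 0, 0, 0, 0, 20, 20]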